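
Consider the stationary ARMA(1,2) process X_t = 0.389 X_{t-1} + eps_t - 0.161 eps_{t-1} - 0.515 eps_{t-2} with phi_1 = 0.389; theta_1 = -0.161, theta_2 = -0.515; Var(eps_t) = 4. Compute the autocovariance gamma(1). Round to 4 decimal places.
\gamma(1) = 0.8564

Multiply the model equation by X_{t-k} and take expectations. With theta_0 = psi_0 = 1 and psi_j the MA(infinity) weights, this gives
  gamma(k) - sum_i phi_i gamma(k-i) = c_k,
  c_k = sigma^2 * sum_{j=k..q} theta_j psi_{j-k}   (c_k = 0 for k > q),
using gamma(-m) = gamma(m).
psi-weights needed (psi_j = theta_j + sum_i phi_i psi_{j-i}):
  psi_1 = theta_1 + phi_1 = -0.161 + (0.389) = 0.228
  psi_2 = theta_2 + phi_1 psi_1 = -0.515 + (0.389)(0.228) = -0.426308
Right-hand sides:
  c_0 = sigma^2 (1 + theta_1 psi_1 + theta_2 psi_2) = 4 * (1 + (-0.161)(0.228) + (-0.515)(-0.426308)) = 4 * 1.182841 = 4.731362
  c_1 = sigma^2 (theta_1 + theta_2 psi_1) = 4 * (-0.161 + (-0.515)(0.228)) = -1.11368
  c_2 = sigma^2 theta_2 = 4 * (-0.515) = -2.06
Equations for k = 0 and k = 1 (AR order 1):
  gamma(0) = phi_1 gamma(1) + c_0
  gamma(1) = phi_1 gamma(0) + c_1
Substituting the second into the first: gamma(0) (1 - phi_1^2) = c_0 + phi_1 c_1, so
  gamma(0) = (c_0 + phi_1 c_1) / (1 - phi_1^2) = (4.731362 + (0.389)(-1.11368)) / (1 - (0.389)^2) = 4.298141 / 0.848679 = 5.064507.
  gamma(1) = phi_1 gamma(0) + c_1 = (0.389)(5.064507) + (-1.11368) = 0.856413.
Therefore gamma(1) = 0.8564 (to 4 decimal places).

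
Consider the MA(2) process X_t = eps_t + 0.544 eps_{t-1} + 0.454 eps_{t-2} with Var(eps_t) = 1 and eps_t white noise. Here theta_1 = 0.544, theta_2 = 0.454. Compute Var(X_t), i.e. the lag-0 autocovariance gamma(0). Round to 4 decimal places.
\gamma(0) = 1.5021

For an MA(q) process X_t = eps_t + sum_i theta_i eps_{t-i} with
Var(eps_t) = sigma^2, the variance is
  gamma(0) = sigma^2 * (1 + sum_i theta_i^2).
  sum_i theta_i^2 = (0.544)^2 + (0.454)^2 = 0.295936 + 0.206116 = 0.502052.
  gamma(0) = 1 * (1 + 0.502052) = 1 * 1.502052 = 1.502052, which rounds to 1.5021.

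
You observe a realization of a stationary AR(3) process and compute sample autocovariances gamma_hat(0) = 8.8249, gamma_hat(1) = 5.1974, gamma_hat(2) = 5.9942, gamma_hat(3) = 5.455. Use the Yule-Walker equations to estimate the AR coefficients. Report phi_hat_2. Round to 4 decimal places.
\hat\phi_{2} = 0.4360

The Yule-Walker equations for an AR(p) process read, in matrix form,
  Gamma_p phi = r_p,   with   (Gamma_p)_{ij} = gamma(|i - j|),
                       (r_p)_i = gamma(i),   i,j = 1..p.
Substitute the sample gammas (Toeplitz matrix and right-hand side of size 3):
  Gamma_p = [[8.8249, 5.1974, 5.9942], [5.1974, 8.8249, 5.1974], [5.9942, 5.1974, 8.8249]]
  r_p     = [5.1974, 5.9942, 5.455]
Written out (R1..R3):
  (R1) 8.8249 phi_1 + 5.1974 phi_2 + 5.9942 phi_3 = 5.1974
  (R2) 5.1974 phi_1 + 8.8249 phi_2 + 5.1974 phi_3 = 5.9942
  (R3) 5.9942 phi_1 + 5.1974 phi_2 + 8.8249 phi_3 = 5.455
Gaussian elimination:
  R2 <- R2 - (5.1974/8.8249) R1 = R2 - (0.588947) R1:  5.763906 phi_2 + 1.667133 phi_3 = 2.933206
  R3 <- R3 - (5.9942/8.8249) R1 = R3 - (0.679237) R1:  1.667133 phi_2 + 4.753417 phi_3 = 1.924733
  R3 <- R3 - (1.667133/5.763906) R2 = R3 - (0.289237) R2:  4.271221 phi_3 = 1.076342
Back-substitution:
  phi_hat_3 = 1.076342 / 4.271221 = 0.251999
  phi_hat_2 = (2.933206 - (1.667133)(0.251999)) / 5.763906 = 0.436005
  phi_hat_1 = (5.1974 - (5.1974)(0.436005) - (5.9942)(0.251999)) / 8.8249 = 0.160996
So phi_hat = [0.1610, 0.4360, 0.2520].
Therefore phi_hat_2 = 0.4360.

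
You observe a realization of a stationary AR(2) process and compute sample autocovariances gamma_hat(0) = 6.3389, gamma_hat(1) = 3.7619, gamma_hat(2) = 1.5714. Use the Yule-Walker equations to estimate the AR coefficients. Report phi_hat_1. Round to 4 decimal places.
\hat\phi_{1} = 0.6890

The Yule-Walker equations for an AR(p) process read, in matrix form,
  Gamma_p phi = r_p,   with   (Gamma_p)_{ij} = gamma(|i - j|),
                       (r_p)_i = gamma(i),   i,j = 1..p.
Substitute the sample gammas (Toeplitz matrix and right-hand side of size 2):
  Gamma_p = [[6.3389, 3.7619], [3.7619, 6.3389]]
  r_p     = [3.7619, 1.5714]
Written out:
  6.3389 phi_1 + 3.7619 phi_2 = 3.7619
  3.7619 phi_1 + 6.3389 phi_2 = 1.5714
Solve by Cramer's rule:
  det = gamma(0)^2 - gamma(1)^2 = (6.3389)^2 - (3.7619)^2 = 40.18165321 - 14.15189161 = 26.0297616
  phi_hat_1 = [gamma(1) gamma(0) - gamma(1) gamma(2)] / det = [(3.7619)(6.3389) - (3.7619)(1.5714)] / 26.0297616 = 17.93485825 / 26.0297616 = 0.689
  phi_hat_2 = [gamma(0) gamma(2) - gamma(1)^2] / det = [(6.3389)(1.5714) - (3.7619)^2] / 26.0297616 = -4.19094415 / 26.0297616 = -0.161
So phi_hat = [0.6890, -0.1610].
Therefore phi_hat_1 = 0.6890.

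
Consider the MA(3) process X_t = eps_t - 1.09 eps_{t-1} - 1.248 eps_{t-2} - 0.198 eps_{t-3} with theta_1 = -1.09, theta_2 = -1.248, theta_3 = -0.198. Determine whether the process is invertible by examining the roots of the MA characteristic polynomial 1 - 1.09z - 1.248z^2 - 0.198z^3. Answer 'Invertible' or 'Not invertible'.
\text{Not invertible}

The MA(q) characteristic polynomial is P(z) = 1 - 1.09z - 1.248z^2 - 0.198z^3.
Invertibility requires all roots to lie outside the unit circle, i.e. |z| > 1 for every root.
Degree 3: look for a simple real root z0 first, then factor out (1 - z/z0) and solve the remaining quadratic.
Testing z0 = -5: P(-5) = 1 + (-1.09)(-5) + (-1.248)(-5)^2 + (-0.198)(-5)^3
  = 1 + (5.45) + (-31.2) + (24.75) = 0.  So z_0 = -5 is a root, |z_0| = 5.
Divide out the factor (1 + 0.2 z) = (1 - z/z0) (since 1/z0 = -0.2):
  P(z) = (1 + 0.2 z)(1 + (-1.29) z + (-0.99) z^2)
  [check: z-coef -1.29 - (-0.2) = -1.09; z^2-coef -0.99 - (-0.2)(-1.29) = -1.248; z^3-coef -(-0.2)(-0.99) = -0.198.]
Remaining roots from the quadratic factor 1 + (-1.29) z + (-0.99) z^2:
  Set 1 + (-1.29) z + (-0.99) z^2 = 0, i.e. a z^2 + b z + c = 0 with a = -0.99, b = -1.29, c = 1.
  Discriminant D = b^2 - 4ac = (-1.29)^2 - 4*(-0.99)*1 = 1.6641 - (-3.96) = 5.6241.
  D >= 0, so the roots are real: z = (-b +/- sqrt(D)) / (2a) = (1.29 +/- 2.371519) / (-1.98).
    z_1 = (1.29 + 2.371519) / (-1.98) = -1.8493,   |z_1| = 1.8493.
    z_2 = (1.29 - 2.371519) / (-1.98) = 0.5462,   |z_2| = 0.5462.
Moduli of all roots: 5.0000, 1.8493, 0.5462.
All moduli strictly greater than 1? No.
Verdict: Not invertible.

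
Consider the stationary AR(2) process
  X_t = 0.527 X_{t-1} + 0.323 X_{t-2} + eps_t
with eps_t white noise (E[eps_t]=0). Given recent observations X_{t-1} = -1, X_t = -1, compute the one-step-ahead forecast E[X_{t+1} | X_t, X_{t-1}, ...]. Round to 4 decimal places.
E[X_{t+1} \mid \mathcal F_t] = -0.8500

For an AR(p) model X_t = c + sum_i phi_i X_{t-i} + eps_t, the
one-step-ahead conditional mean is
  E[X_{t+1} | X_t, ...] = c + sum_i phi_i X_{t+1-i}.
Substitute known values:
  E[X_{t+1} | ...] = (0.527) * (-1) + (0.323) * (-1)
                   = -0.8500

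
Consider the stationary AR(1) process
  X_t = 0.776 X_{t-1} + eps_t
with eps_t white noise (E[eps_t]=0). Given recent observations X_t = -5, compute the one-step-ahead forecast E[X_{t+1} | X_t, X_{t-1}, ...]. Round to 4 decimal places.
E[X_{t+1} \mid \mathcal F_t] = -3.8800

For an AR(p) model X_t = c + sum_i phi_i X_{t-i} + eps_t, the
one-step-ahead conditional mean is
  E[X_{t+1} | X_t, ...] = c + sum_i phi_i X_{t+1-i}.
Substitute known values:
  E[X_{t+1} | ...] = (0.776) * (-5)
                   = -3.8800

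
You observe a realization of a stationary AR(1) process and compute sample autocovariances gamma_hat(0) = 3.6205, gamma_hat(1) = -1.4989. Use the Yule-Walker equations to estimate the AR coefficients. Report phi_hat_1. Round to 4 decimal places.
\hat\phi_{1} = -0.4140

The Yule-Walker equations for an AR(p) process read, in matrix form,
  Gamma_p phi = r_p,   with   (Gamma_p)_{ij} = gamma(|i - j|),
                       (r_p)_i = gamma(i),   i,j = 1..p.
Substitute the sample gammas (Toeplitz matrix and right-hand side of size 1):
  Gamma_p = [[3.6205]]
  r_p     = [-1.4989]
With p = 1 this is the single equation gamma(0) phi_1 = gamma(1):
  phi_hat_1 = gamma(1) / gamma(0) = -1.4989 / 3.6205 = -0.4140.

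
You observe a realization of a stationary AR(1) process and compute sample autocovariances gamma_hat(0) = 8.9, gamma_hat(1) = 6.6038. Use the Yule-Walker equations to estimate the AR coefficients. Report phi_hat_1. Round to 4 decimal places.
\hat\phi_{1} = 0.7420

The Yule-Walker equations for an AR(p) process read, in matrix form,
  Gamma_p phi = r_p,   with   (Gamma_p)_{ij} = gamma(|i - j|),
                       (r_p)_i = gamma(i),   i,j = 1..p.
Substitute the sample gammas (Toeplitz matrix and right-hand side of size 1):
  Gamma_p = [[8.9]]
  r_p     = [6.6038]
With p = 1 this is the single equation gamma(0) phi_1 = gamma(1):
  phi_hat_1 = gamma(1) / gamma(0) = 6.6038 / 8.9 = 0.7420.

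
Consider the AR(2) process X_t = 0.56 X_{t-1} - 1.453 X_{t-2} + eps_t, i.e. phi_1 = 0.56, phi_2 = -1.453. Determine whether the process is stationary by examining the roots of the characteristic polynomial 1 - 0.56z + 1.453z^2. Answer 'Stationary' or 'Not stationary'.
\text{Not stationary}

The AR(p) characteristic polynomial is P(z) = 1 - 0.56z + 1.453z^2.
Stationarity requires all roots to lie outside the unit circle, i.e. |z| > 1 for every root.
Set 1 + (-0.56) z + (1.453) z^2 = 0, i.e. a z^2 + b z + c = 0 with a = 1.453, b = -0.56, c = 1.
Discriminant D = b^2 - 4ac = (-0.56)^2 - 4*(1.453)*1 = 0.3136 - (5.812) = -5.4984.
D < 0, so the roots are the complex-conjugate pair z = (-b +/- i sqrt(-D)) / (2a) = 0.1927 +/- 0.8069i.
For a conjugate pair |z|^2 = z * conj(z) = (product of roots) = c/a = 1/(1.453) = 0.688231, so |z| = sqrt(0.688231) = 0.8296 for both roots.
Moduli of all roots: 0.8296, 0.8296.
All moduli strictly greater than 1? No.
Verdict: Not stationary.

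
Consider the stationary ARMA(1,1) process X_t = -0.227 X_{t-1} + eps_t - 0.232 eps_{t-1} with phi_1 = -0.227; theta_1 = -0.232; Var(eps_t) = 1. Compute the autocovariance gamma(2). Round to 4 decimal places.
\gamma(2) = 0.1156

Multiply the model equation by X_{t-k} and take expectations. With theta_0 = psi_0 = 1 and psi_j the MA(infinity) weights, this gives
  gamma(k) - sum_i phi_i gamma(k-i) = c_k,
  c_k = sigma^2 * sum_{j=k..q} theta_j psi_{j-k}   (c_k = 0 for k > q),
using gamma(-m) = gamma(m).
psi-weights needed (psi_j = theta_j + sum_i phi_i psi_{j-i}):
  psi_1 = theta_1 + phi_1 = -0.232 + (-0.227) = -0.459
Right-hand sides:
  c_0 = sigma^2 (1 + theta_1 psi_1) = 1 * (1 + (-0.232)(-0.459)) = 1 * 1.106488 = 1.106488
  c_1 = sigma^2 theta_1 = 1 * (-0.232) = -0.232
  c_2 = 0
Equations for k = 0 and k = 1 (AR order 1):
  gamma(0) = phi_1 gamma(1) + c_0
  gamma(1) = phi_1 gamma(0) + c_1
Substituting the second into the first: gamma(0) (1 - phi_1^2) = c_0 + phi_1 c_1, so
  gamma(0) = (c_0 + phi_1 c_1) / (1 - phi_1^2) = (1.106488 + (-0.227)(-0.232)) / (1 - (-0.227)^2) = 1.159152 / 0.948471 = 1.222127.
  gamma(1) = phi_1 gamma(0) + c_1 = (-0.227)(1.222127) + (-0.232) = -0.509423.
For k = 2 (> q): gamma(2) = phi_1 gamma(1) = (-0.227)(-0.509423) = 0.115639.
Therefore gamma(2) = 0.1156 (to 4 decimal places).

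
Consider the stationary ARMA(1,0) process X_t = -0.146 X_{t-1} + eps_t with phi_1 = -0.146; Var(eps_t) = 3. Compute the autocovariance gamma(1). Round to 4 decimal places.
\gamma(1) = -0.4475

Multiply the model equation by X_{t-k} and take expectations. With theta_0 = psi_0 = 1 and psi_j the MA(infinity) weights, this gives
  gamma(k) - sum_i phi_i gamma(k-i) = c_k,
  c_k = sigma^2 * sum_{j=k..q} theta_j psi_{j-k}   (c_k = 0 for k > q),
using gamma(-m) = gamma(m).
Pure AR (q = 0): c_0 = sigma^2 = 3, c_k = 0 for k >= 1.
Equations for k = 0 and k = 1 (AR order 1):
  gamma(0) = phi_1 gamma(1) + c_0
  gamma(1) = phi_1 gamma(0) + c_1
Substituting the second into the first: gamma(0) (1 - phi_1^2) = c_0 + phi_1 c_1, so
  gamma(0) = c_0 / (1 - phi_1^2) = 3 / (1 - (-0.146)^2) = 3 / 0.978684 = 3.065341.
  gamma(1) = phi_1 gamma(0) = (-0.146)(3.065341) = -0.44754.
Therefore gamma(1) = -0.4475 (to 4 decimal places).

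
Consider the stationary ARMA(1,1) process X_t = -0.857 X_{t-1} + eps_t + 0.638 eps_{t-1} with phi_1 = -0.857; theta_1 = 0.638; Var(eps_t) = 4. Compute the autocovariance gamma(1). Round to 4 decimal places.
\gamma(1) = -1.4951

Multiply the model equation by X_{t-k} and take expectations. With theta_0 = psi_0 = 1 and psi_j the MA(infinity) weights, this gives
  gamma(k) - sum_i phi_i gamma(k-i) = c_k,
  c_k = sigma^2 * sum_{j=k..q} theta_j psi_{j-k}   (c_k = 0 for k > q),
using gamma(-m) = gamma(m).
psi-weights needed (psi_j = theta_j + sum_i phi_i psi_{j-i}):
  psi_1 = theta_1 + phi_1 = 0.638 + (-0.857) = -0.219
Right-hand sides:
  c_0 = sigma^2 (1 + theta_1 psi_1) = 4 * (1 + (0.638)(-0.219)) = 4 * 0.860278 = 3.441112
  c_1 = sigma^2 theta_1 = 4 * (0.638) = 2.552
  c_2 = 0
Equations for k = 0 and k = 1 (AR order 1):
  gamma(0) = phi_1 gamma(1) + c_0
  gamma(1) = phi_1 gamma(0) + c_1
Substituting the second into the first: gamma(0) (1 - phi_1^2) = c_0 + phi_1 c_1, so
  gamma(0) = (c_0 + phi_1 c_1) / (1 - phi_1^2) = (3.441112 + (-0.857)(2.552)) / (1 - (-0.857)^2) = 1.254048 / 0.265551 = 4.722437.
  gamma(1) = phi_1 gamma(0) + c_1 = (-0.857)(4.722437) + (2.552) = -1.495129.
Therefore gamma(1) = -1.4951 (to 4 decimal places).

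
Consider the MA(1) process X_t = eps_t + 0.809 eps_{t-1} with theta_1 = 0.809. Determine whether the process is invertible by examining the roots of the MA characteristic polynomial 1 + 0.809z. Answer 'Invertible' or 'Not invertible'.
\text{Invertible}

The MA(q) characteristic polynomial is P(z) = 1 + 0.809z.
Invertibility requires all roots to lie outside the unit circle, i.e. |z| > 1 for every root.
This is linear in z: 1 + (0.809) z = 0  =>  z = -1/(0.809) = -1.236094,  |z| = 1.236094.
Moduli of all roots: 1.2361.
All moduli strictly greater than 1? Yes.
Verdict: Invertible.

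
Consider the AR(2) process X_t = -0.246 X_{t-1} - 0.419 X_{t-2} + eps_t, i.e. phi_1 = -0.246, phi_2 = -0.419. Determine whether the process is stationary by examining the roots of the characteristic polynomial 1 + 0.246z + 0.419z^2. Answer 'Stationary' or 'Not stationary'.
\text{Stationary}

The AR(p) characteristic polynomial is P(z) = 1 + 0.246z + 0.419z^2.
Stationarity requires all roots to lie outside the unit circle, i.e. |z| > 1 for every root.
Set 1 + (0.246) z + (0.419) z^2 = 0, i.e. a z^2 + b z + c = 0 with a = 0.419, b = 0.246, c = 1.
Discriminant D = b^2 - 4ac = (0.246)^2 - 4*(0.419)*1 = 0.060516 - (1.676) = -1.615484.
D < 0, so the roots are the complex-conjugate pair z = (-b +/- i sqrt(-D)) / (2a) = -0.2936 +/- 1.5167i.
For a conjugate pair |z|^2 = z * conj(z) = (product of roots) = c/a = 1/(0.419) = 2.386635, so |z| = sqrt(2.386635) = 1.5449 for both roots.
Moduli of all roots: 1.5449, 1.5449.
All moduli strictly greater than 1? Yes.
Verdict: Stationary.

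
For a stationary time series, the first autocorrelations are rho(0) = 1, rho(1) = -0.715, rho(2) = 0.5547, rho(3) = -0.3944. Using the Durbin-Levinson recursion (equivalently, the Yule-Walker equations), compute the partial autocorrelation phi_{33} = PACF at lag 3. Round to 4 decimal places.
\phi_{33} = 0.0630

The PACF at lag k is phi_{kk}, the last component of the solution
to the Yule-Walker system G_k phi = r_k where
  (G_k)_{ij} = rho(|i - j|), (r_k)_i = rho(i), i,j = 1..k.
Equivalently, Durbin-Levinson gives phi_{kk} iteratively:
  phi_{11} = rho(1)
  phi_{kk} = [rho(k) - sum_{j=1..k-1} phi_{k-1,j} rho(k-j)]
            / [1 - sum_{j=1..k-1} phi_{k-1,j} rho(j)],
  phi_{k,j} = phi_{k-1,j} - phi_{kk} phi_{k-1,k-j},  j = 1..k-1.
Step k = 1:
  phi_11 = rho(1) = -0.715.
Step k = 2:
  phi_22 = [rho(2) - phi_11 rho(1)] / [1 - phi_11 rho(1)] = [0.5547 - (-0.715)(-0.715)] / [1 - (-0.715)(-0.715)]
         = 0.043475 / 0.488775 = 0.088947.
  Update: phi_21 = phi_11 - phi_22 phi_11 = -0.715 - (0.088947)(-0.715) = -0.651403.
Step k = 3:
  phi_33 = [rho(3) - phi_21 rho(2) - phi_22 rho(1)] / [1 - phi_21 rho(1) - phi_22 rho(2)]
    numerator   = -0.3944 - (-0.651403)(0.5547) - (0.088947)(-0.715) = 0.03053025
    denominator = 1 - (-0.651403)(-0.715) - (0.088947)(0.5547) = 0.48490804
  phi_33 = 0.03053025 / 0.48490804 = 0.063.
Therefore phi_{33} = 0.0630.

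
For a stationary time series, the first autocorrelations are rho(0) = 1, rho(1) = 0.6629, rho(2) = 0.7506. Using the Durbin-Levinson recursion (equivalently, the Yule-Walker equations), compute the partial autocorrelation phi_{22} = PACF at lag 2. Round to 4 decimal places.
\phi_{22} = 0.5551

The PACF at lag k is phi_{kk}, the last component of the solution
to the Yule-Walker system G_k phi = r_k where
  (G_k)_{ij} = rho(|i - j|), (r_k)_i = rho(i), i,j = 1..k.
Equivalently, Durbin-Levinson gives phi_{kk} iteratively:
  phi_{11} = rho(1)
  phi_{kk} = [rho(k) - sum_{j=1..k-1} phi_{k-1,j} rho(k-j)]
            / [1 - sum_{j=1..k-1} phi_{k-1,j} rho(j)],
  phi_{k,j} = phi_{k-1,j} - phi_{kk} phi_{k-1,k-j},  j = 1..k-1.
Step k = 1:
  phi_11 = rho(1) = 0.6629.
Step k = 2:
  phi_22 = [rho(2) - phi_11 rho(1)] / [1 - phi_11 rho(1)] = [0.7506 - (0.6629)(0.6629)] / [1 - (0.6629)(0.6629)]
         = 0.31116359 / 0.56056359 = 0.5551.
Therefore phi_{22} = 0.5551.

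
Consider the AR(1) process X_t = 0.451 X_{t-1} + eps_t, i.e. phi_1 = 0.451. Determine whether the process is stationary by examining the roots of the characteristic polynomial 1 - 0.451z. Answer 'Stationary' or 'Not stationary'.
\text{Stationary}

The AR(p) characteristic polynomial is P(z) = 1 - 0.451z.
Stationarity requires all roots to lie outside the unit circle, i.e. |z| > 1 for every root.
This is linear in z: 1 + (-0.451) z = 0  =>  z = -1/(-0.451) = 2.217295,  |z| = 2.217295.
Moduli of all roots: 2.2173.
All moduli strictly greater than 1? Yes.
Verdict: Stationary.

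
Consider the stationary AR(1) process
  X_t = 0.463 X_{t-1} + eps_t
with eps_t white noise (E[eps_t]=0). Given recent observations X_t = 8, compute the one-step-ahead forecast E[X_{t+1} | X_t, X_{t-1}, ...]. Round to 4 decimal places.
E[X_{t+1} \mid \mathcal F_t] = 3.7040

For an AR(p) model X_t = c + sum_i phi_i X_{t-i} + eps_t, the
one-step-ahead conditional mean is
  E[X_{t+1} | X_t, ...] = c + sum_i phi_i X_{t+1-i}.
Substitute known values:
  E[X_{t+1} | ...] = (0.463) * (8)
                   = 3.7040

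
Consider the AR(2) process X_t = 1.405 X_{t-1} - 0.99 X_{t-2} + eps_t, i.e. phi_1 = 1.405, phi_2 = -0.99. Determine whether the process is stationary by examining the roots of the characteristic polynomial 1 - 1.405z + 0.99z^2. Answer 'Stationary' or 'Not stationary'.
\text{Stationary}

The AR(p) characteristic polynomial is P(z) = 1 - 1.405z + 0.99z^2.
Stationarity requires all roots to lie outside the unit circle, i.e. |z| > 1 for every root.
Set 1 + (-1.405) z + (0.99) z^2 = 0, i.e. a z^2 + b z + c = 0 with a = 0.99, b = -1.405, c = 1.
Discriminant D = b^2 - 4ac = (-1.405)^2 - 4*(0.99)*1 = 1.974025 - (3.96) = -1.985975.
D < 0, so the roots are the complex-conjugate pair z = (-b +/- i sqrt(-D)) / (2a) = 0.7096 +/- 0.7117i.
For a conjugate pair |z|^2 = z * conj(z) = (product of roots) = c/a = 1/(0.99) = 1.010101, so |z| = sqrt(1.010101) = 1.005 for both roots.
Moduli of all roots: 1.0050, 1.0050.
All moduli strictly greater than 1? Yes.
Verdict: Stationary.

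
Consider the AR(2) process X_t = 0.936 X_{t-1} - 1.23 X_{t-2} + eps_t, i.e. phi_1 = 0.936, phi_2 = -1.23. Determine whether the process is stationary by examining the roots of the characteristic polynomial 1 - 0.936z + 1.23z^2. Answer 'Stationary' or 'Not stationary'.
\text{Not stationary}

The AR(p) characteristic polynomial is P(z) = 1 - 0.936z + 1.23z^2.
Stationarity requires all roots to lie outside the unit circle, i.e. |z| > 1 for every root.
Set 1 + (-0.936) z + (1.23) z^2 = 0, i.e. a z^2 + b z + c = 0 with a = 1.23, b = -0.936, c = 1.
Discriminant D = b^2 - 4ac = (-0.936)^2 - 4*(1.23)*1 = 0.876096 - (4.92) = -4.043904.
D < 0, so the roots are the complex-conjugate pair z = (-b +/- i sqrt(-D)) / (2a) = 0.3805 +/- 0.8175i.
For a conjugate pair |z|^2 = z * conj(z) = (product of roots) = c/a = 1/(1.23) = 0.813008, so |z| = sqrt(0.813008) = 0.9017 for both roots.
Moduli of all roots: 0.9017, 0.9017.
All moduli strictly greater than 1? No.
Verdict: Not stationary.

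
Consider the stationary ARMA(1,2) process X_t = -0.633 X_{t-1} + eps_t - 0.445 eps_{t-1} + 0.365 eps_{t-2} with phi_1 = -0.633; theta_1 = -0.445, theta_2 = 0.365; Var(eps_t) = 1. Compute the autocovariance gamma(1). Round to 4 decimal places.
\gamma(1) = -3.3657

Multiply the model equation by X_{t-k} and take expectations. With theta_0 = psi_0 = 1 and psi_j the MA(infinity) weights, this gives
  gamma(k) - sum_i phi_i gamma(k-i) = c_k,
  c_k = sigma^2 * sum_{j=k..q} theta_j psi_{j-k}   (c_k = 0 for k > q),
using gamma(-m) = gamma(m).
psi-weights needed (psi_j = theta_j + sum_i phi_i psi_{j-i}):
  psi_1 = theta_1 + phi_1 = -0.445 + (-0.633) = -1.078
  psi_2 = theta_2 + phi_1 psi_1 = 0.365 + (-0.633)(-1.078) = 1.047374
Right-hand sides:
  c_0 = sigma^2 (1 + theta_1 psi_1 + theta_2 psi_2) = 1 * (1 + (-0.445)(-1.078) + (0.365)(1.047374)) = 1 * 1.862002 = 1.862002
  c_1 = sigma^2 (theta_1 + theta_2 psi_1) = 1 * (-0.445 + (0.365)(-1.078)) = -0.83847
  c_2 = sigma^2 theta_2 = 1 * (0.365) = 0.365
Equations for k = 0 and k = 1 (AR order 1):
  gamma(0) = phi_1 gamma(1) + c_0
  gamma(1) = phi_1 gamma(0) + c_1
Substituting the second into the first: gamma(0) (1 - phi_1^2) = c_0 + phi_1 c_1, so
  gamma(0) = (c_0 + phi_1 c_1) / (1 - phi_1^2) = (1.862002 + (-0.633)(-0.83847)) / (1 - (-0.633)^2) = 2.392753 / 0.599311 = 3.992506.
  gamma(1) = phi_1 gamma(0) + c_1 = (-0.633)(3.992506) + (-0.83847) = -3.365727.
Therefore gamma(1) = -3.3657 (to 4 decimal places).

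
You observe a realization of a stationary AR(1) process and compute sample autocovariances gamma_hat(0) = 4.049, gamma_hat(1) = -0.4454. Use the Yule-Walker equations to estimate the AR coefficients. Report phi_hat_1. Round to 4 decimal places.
\hat\phi_{1} = -0.1100

The Yule-Walker equations for an AR(p) process read, in matrix form,
  Gamma_p phi = r_p,   with   (Gamma_p)_{ij} = gamma(|i - j|),
                       (r_p)_i = gamma(i),   i,j = 1..p.
Substitute the sample gammas (Toeplitz matrix and right-hand side of size 1):
  Gamma_p = [[4.049]]
  r_p     = [-0.4454]
With p = 1 this is the single equation gamma(0) phi_1 = gamma(1):
  phi_hat_1 = gamma(1) / gamma(0) = -0.4454 / 4.049 = -0.1100.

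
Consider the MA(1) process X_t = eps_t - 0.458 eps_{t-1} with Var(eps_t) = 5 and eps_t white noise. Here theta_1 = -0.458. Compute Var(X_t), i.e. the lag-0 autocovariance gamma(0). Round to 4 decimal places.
\gamma(0) = 6.0488

For an MA(q) process X_t = eps_t + sum_i theta_i eps_{t-i} with
Var(eps_t) = sigma^2, the variance is
  gamma(0) = sigma^2 * (1 + sum_i theta_i^2).
  sum_i theta_i^2 = (-0.458)^2 = 0.209764.
  gamma(0) = 5 * (1 + 0.209764) = 5 * 1.209764 = 6.04882, which rounds to 6.0488.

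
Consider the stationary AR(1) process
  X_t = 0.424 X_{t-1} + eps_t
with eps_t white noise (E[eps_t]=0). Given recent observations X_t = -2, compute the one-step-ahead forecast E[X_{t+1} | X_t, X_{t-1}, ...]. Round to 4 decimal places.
E[X_{t+1} \mid \mathcal F_t] = -0.8480

For an AR(p) model X_t = c + sum_i phi_i X_{t-i} + eps_t, the
one-step-ahead conditional mean is
  E[X_{t+1} | X_t, ...] = c + sum_i phi_i X_{t+1-i}.
Substitute known values:
  E[X_{t+1} | ...] = (0.424) * (-2)
                   = -0.8480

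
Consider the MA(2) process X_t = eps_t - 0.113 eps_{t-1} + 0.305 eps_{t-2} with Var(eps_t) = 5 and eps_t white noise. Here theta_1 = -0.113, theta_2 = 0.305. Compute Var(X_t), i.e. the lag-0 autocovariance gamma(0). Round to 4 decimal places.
\gamma(0) = 5.5290

For an MA(q) process X_t = eps_t + sum_i theta_i eps_{t-i} with
Var(eps_t) = sigma^2, the variance is
  gamma(0) = sigma^2 * (1 + sum_i theta_i^2).
  sum_i theta_i^2 = (-0.113)^2 + (0.305)^2 = 0.012769 + 0.093025 = 0.105794.
  gamma(0) = 5 * (1 + 0.105794) = 5 * 1.105794 = 5.52897, which rounds to 5.5290.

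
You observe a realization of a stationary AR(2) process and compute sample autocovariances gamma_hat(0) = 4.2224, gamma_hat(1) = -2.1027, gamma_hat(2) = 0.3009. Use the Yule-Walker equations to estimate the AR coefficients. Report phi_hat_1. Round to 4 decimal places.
\hat\phi_{1} = -0.6150

The Yule-Walker equations for an AR(p) process read, in matrix form,
  Gamma_p phi = r_p,   with   (Gamma_p)_{ij} = gamma(|i - j|),
                       (r_p)_i = gamma(i),   i,j = 1..p.
Substitute the sample gammas (Toeplitz matrix and right-hand side of size 2):
  Gamma_p = [[4.2224, -2.1027], [-2.1027, 4.2224]]
  r_p     = [-2.1027, 0.3009]
Written out:
  4.2224 phi_1 - 2.1027 phi_2 = -2.1027
  -2.1027 phi_1 + 4.2224 phi_2 = 0.3009
Solve by Cramer's rule:
  det = gamma(0)^2 - gamma(1)^2 = (4.2224)^2 - (-2.1027)^2 = 17.82866176 - 4.42134729 = 13.40731447
  phi_hat_1 = [gamma(1) gamma(0) - gamma(1) gamma(2)] / det = [(-2.1027)(4.2224) - (-2.1027)(0.3009)] / 13.40731447 = -8.24573805 / 13.40731447 = -0.615
  phi_hat_2 = [gamma(0) gamma(2) - gamma(1)^2] / det = [(4.2224)(0.3009) - (-2.1027)^2] / 13.40731447 = -3.15082713 / 13.40731447 = -0.235
So phi_hat = [-0.6150, -0.2350].
Therefore phi_hat_1 = -0.6150.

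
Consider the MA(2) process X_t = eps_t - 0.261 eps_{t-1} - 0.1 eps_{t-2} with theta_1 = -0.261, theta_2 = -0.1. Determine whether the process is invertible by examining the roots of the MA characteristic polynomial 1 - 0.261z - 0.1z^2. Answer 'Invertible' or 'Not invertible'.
\text{Invertible}

The MA(q) characteristic polynomial is P(z) = 1 - 0.261z - 0.1z^2.
Invertibility requires all roots to lie outside the unit circle, i.e. |z| > 1 for every root.
Set 1 + (-0.261) z + (-0.1) z^2 = 0, i.e. a z^2 + b z + c = 0 with a = -0.1, b = -0.261, c = 1.
Discriminant D = b^2 - 4ac = (-0.261)^2 - 4*(-0.1)*1 = 0.068121 - (-0.4) = 0.468121.
D >= 0, so the roots are real: z = (-b +/- sqrt(D)) / (2a) = (0.261 +/- 0.684194) / (-0.2).
  z_1 = (0.261 + 0.684194) / (-0.2) = -4.726,   |z_1| = 4.726.
  z_2 = (0.261 - 0.684194) / (-0.2) = 2.116,   |z_2| = 2.116.
Moduli of all roots: 4.7260, 2.1160.
All moduli strictly greater than 1? Yes.
Verdict: Invertible.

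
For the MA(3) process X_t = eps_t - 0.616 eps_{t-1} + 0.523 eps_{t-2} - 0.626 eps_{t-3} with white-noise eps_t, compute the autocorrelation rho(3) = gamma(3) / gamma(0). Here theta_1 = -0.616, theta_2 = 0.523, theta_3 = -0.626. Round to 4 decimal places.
\rho(3) = -0.3061

For an MA(q) process with theta_0 = 1, the autocovariance is
  gamma(k) = sigma^2 * sum_{i=0..q-k} theta_i * theta_{i+k},
and rho(k) = gamma(k) / gamma(0). Sigma^2 cancels.
  numerator   = (1)*(-0.626) = -0.626.
  denominator = (1)^2 + (-0.616)^2 + (0.523)^2 + (-0.626)^2 = 2.044861.
  rho(3) = -0.626 / 2.044861 = -0.3061.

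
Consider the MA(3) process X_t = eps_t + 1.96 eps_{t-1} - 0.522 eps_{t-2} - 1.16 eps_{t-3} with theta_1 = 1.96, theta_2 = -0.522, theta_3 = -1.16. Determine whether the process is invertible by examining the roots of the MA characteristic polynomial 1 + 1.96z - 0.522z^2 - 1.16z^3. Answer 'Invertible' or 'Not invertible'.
\text{Not invertible}

The MA(q) characteristic polynomial is P(z) = 1 + 1.96z - 0.522z^2 - 1.16z^3.
Invertibility requires all roots to lie outside the unit circle, i.e. |z| > 1 for every root.
Degree 3: look for a simple real root z0 first, then factor out (1 - z/z0) and solve the remaining quadratic.
Testing z0 = -1.25: P(-1.25) = 1 + (1.96)(-1.25) + (-0.522)(-1.25)^2 + (-1.16)(-1.25)^3
  = 1 + (-2.45) + (-0.815625) + (2.265625) = 0.  So z_0 = -1.25 is a root, |z_0| = 1.25.
Divide out the factor (1 + 0.8 z) = (1 - z/z0) (since 1/z0 = -0.8):
  P(z) = (1 + 0.8 z)(1 + (1.16) z + (-1.45) z^2)
  [check: z-coef 1.16 - (-0.8) = 1.96; z^2-coef -1.45 - (-0.8)(1.16) = -0.522; z^3-coef -(-0.8)(-1.45) = -1.16.]
Remaining roots from the quadratic factor 1 + (1.16) z + (-1.45) z^2:
  Set 1 + (1.16) z + (-1.45) z^2 = 0, i.e. a z^2 + b z + c = 0 with a = -1.45, b = 1.16, c = 1.
  Discriminant D = b^2 - 4ac = (1.16)^2 - 4*(-1.45)*1 = 1.3456 - (-5.8) = 7.1456.
  D >= 0, so the roots are real: z = (-b +/- sqrt(D)) / (2a) = (-1.16 +/- 2.673126) / (-2.9).
    z_1 = (-1.16 + 2.673126) / (-2.9) = -0.5218,   |z_1| = 0.5218.
    z_2 = (-1.16 - 2.673126) / (-2.9) = 1.3218,   |z_2| = 1.3218.
Moduli of all roots: 1.2500, 0.5218, 1.3218.
All moduli strictly greater than 1? No.
Verdict: Not invertible.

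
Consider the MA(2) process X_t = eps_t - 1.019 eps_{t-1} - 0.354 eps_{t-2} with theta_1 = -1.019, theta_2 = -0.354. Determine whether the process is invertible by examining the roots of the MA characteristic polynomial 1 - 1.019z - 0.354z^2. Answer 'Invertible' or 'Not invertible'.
\text{Not invertible}

The MA(q) characteristic polynomial is P(z) = 1 - 1.019z - 0.354z^2.
Invertibility requires all roots to lie outside the unit circle, i.e. |z| > 1 for every root.
Set 1 + (-1.019) z + (-0.354) z^2 = 0, i.e. a z^2 + b z + c = 0 with a = -0.354, b = -1.019, c = 1.
Discriminant D = b^2 - 4ac = (-1.019)^2 - 4*(-0.354)*1 = 1.038361 - (-1.416) = 2.454361.
D >= 0, so the roots are real: z = (-b +/- sqrt(D)) / (2a) = (1.019 +/- 1.56664) / (-0.708).
  z_1 = (1.019 + 1.56664) / (-0.708) = -3.652,   |z_1| = 3.652.
  z_2 = (1.019 - 1.56664) / (-0.708) = 0.7735,   |z_2| = 0.7735.
Moduli of all roots: 3.6520, 0.7735.
All moduli strictly greater than 1? No.
Verdict: Not invertible.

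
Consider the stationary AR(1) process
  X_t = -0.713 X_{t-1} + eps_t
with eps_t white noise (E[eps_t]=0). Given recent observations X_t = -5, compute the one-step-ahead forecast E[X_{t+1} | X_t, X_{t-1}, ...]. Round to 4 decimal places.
E[X_{t+1} \mid \mathcal F_t] = 3.5650

For an AR(p) model X_t = c + sum_i phi_i X_{t-i} + eps_t, the
one-step-ahead conditional mean is
  E[X_{t+1} | X_t, ...] = c + sum_i phi_i X_{t+1-i}.
Substitute known values:
  E[X_{t+1} | ...] = (-0.713) * (-5)
                   = 3.5650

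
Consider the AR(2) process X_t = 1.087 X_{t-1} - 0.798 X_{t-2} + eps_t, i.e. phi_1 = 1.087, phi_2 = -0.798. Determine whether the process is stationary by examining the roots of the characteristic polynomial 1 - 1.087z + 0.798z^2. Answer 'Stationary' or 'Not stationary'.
\text{Stationary}

The AR(p) characteristic polynomial is P(z) = 1 - 1.087z + 0.798z^2.
Stationarity requires all roots to lie outside the unit circle, i.e. |z| > 1 for every root.
Set 1 + (-1.087) z + (0.798) z^2 = 0, i.e. a z^2 + b z + c = 0 with a = 0.798, b = -1.087, c = 1.
Discriminant D = b^2 - 4ac = (-1.087)^2 - 4*(0.798)*1 = 1.181569 - (3.192) = -2.010431.
D < 0, so the roots are the complex-conjugate pair z = (-b +/- i sqrt(-D)) / (2a) = 0.6811 +/- 0.8884i.
For a conjugate pair |z|^2 = z * conj(z) = (product of roots) = c/a = 1/(0.798) = 1.253133, so |z| = sqrt(1.253133) = 1.1194 for both roots.
Moduli of all roots: 1.1194, 1.1194.
All moduli strictly greater than 1? Yes.
Verdict: Stationary.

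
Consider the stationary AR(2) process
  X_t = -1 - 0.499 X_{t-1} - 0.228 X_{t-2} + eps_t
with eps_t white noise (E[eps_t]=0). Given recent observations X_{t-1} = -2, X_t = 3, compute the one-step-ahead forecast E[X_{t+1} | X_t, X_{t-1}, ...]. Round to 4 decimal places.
E[X_{t+1} \mid \mathcal F_t] = -2.0410

For an AR(p) model X_t = c + sum_i phi_i X_{t-i} + eps_t, the
one-step-ahead conditional mean is
  E[X_{t+1} | X_t, ...] = c + sum_i phi_i X_{t+1-i}.
Substitute known values:
  E[X_{t+1} | ...] = -1 + (-0.499) * (3) + (-0.228) * (-2)
                   = -2.0410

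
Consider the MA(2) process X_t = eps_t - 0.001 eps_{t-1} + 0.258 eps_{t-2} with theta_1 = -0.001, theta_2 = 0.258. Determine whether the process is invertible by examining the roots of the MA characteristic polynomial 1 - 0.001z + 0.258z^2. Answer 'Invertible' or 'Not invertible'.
\text{Invertible}

The MA(q) characteristic polynomial is P(z) = 1 - 0.001z + 0.258z^2.
Invertibility requires all roots to lie outside the unit circle, i.e. |z| > 1 for every root.
Set 1 + (-0.001) z + (0.258) z^2 = 0, i.e. a z^2 + b z + c = 0 with a = 0.258, b = -0.001, c = 1.
Discriminant D = b^2 - 4ac = (-0.001)^2 - 4*(0.258)*1 = 0.000001 - (1.032) = -1.031999.
D < 0, so the roots are the complex-conjugate pair z = (-b +/- i sqrt(-D)) / (2a) = 0.0019 +/- 1.9687i.
For a conjugate pair |z|^2 = z * conj(z) = (product of roots) = c/a = 1/(0.258) = 3.875969, so |z| = sqrt(3.875969) = 1.9687 for both roots.
Moduli of all roots: 1.9687, 1.9687.
All moduli strictly greater than 1? Yes.
Verdict: Invertible.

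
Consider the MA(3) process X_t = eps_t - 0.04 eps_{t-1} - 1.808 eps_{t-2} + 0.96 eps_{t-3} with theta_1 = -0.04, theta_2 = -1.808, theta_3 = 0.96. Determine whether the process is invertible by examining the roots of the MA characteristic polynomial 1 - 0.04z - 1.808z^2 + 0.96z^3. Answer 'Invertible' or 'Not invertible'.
\text{Not invertible}

The MA(q) characteristic polynomial is P(z) = 1 - 0.04z - 1.808z^2 + 0.96z^3.
Invertibility requires all roots to lie outside the unit circle, i.e. |z| > 1 for every root.
Degree 3: look for a simple real root z0 first, then factor out (1 - z/z0) and solve the remaining quadratic.
Testing z0 = 1.25: P(1.25) = 1 + (-0.04)(1.25) + (-1.808)(1.25)^2 + (0.96)(1.25)^3
  = 1 + (-0.05) + (-2.825) + (1.875) = 0.  So z_0 = 1.25 is a root, |z_0| = 1.25.
Divide out the factor (1 - 0.8 z) = (1 - z/z0) (since 1/z0 = 0.8):
  P(z) = (1 - 0.8 z)(1 + (0.76) z + (-1.2) z^2)
  [check: z-coef 0.76 - (0.8) = -0.04; z^2-coef -1.2 - (0.8)(0.76) = -1.808; z^3-coef -(0.8)(-1.2) = 0.96.]
Remaining roots from the quadratic factor 1 + (0.76) z + (-1.2) z^2:
  Set 1 + (0.76) z + (-1.2) z^2 = 0, i.e. a z^2 + b z + c = 0 with a = -1.2, b = 0.76, c = 1.
  Discriminant D = b^2 - 4ac = (0.76)^2 - 4*(-1.2)*1 = 0.5776 - (-4.8) = 5.3776.
  D >= 0, so the roots are real: z = (-b +/- sqrt(D)) / (2a) = (-0.76 +/- 2.318965) / (-2.4).
    z_1 = (-0.76 + 2.318965) / (-2.4) = -0.6496,   |z_1| = 0.6496.
    z_2 = (-0.76 - 2.318965) / (-2.4) = 1.2829,   |z_2| = 1.2829.
Moduli of all roots: 1.2500, 0.6496, 1.2829.
All moduli strictly greater than 1? No.
Verdict: Not invertible.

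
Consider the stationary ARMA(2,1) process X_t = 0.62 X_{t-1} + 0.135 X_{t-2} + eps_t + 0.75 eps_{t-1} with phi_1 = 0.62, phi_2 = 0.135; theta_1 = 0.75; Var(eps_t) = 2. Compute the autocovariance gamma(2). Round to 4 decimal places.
\gamma(2) = 7.4776

Multiply the model equation by X_{t-k} and take expectations. With theta_0 = psi_0 = 1 and psi_j the MA(infinity) weights, this gives
  gamma(k) - sum_i phi_i gamma(k-i) = c_k,
  c_k = sigma^2 * sum_{j=k..q} theta_j psi_{j-k}   (c_k = 0 for k > q),
using gamma(-m) = gamma(m).
psi-weights needed (psi_j = theta_j + sum_i phi_i psi_{j-i}):
  psi_1 = theta_1 + phi_1 = 0.75 + (0.62) = 1.37
Right-hand sides:
  c_0 = sigma^2 (1 + theta_1 psi_1) = 2 * (1 + (0.75)(1.37)) = 2 * 2.0275 = 4.055
  c_1 = sigma^2 theta_1 = 2 * (0.75) = 1.5
  c_2 = 0
Equations for k = 0, 1, 2 (AR order 2, c_2 = 0):
  (E0) gamma(0) = phi_1 gamma(1) + phi_2 gamma(2) + c_0
  (E1) gamma(1) = phi_1 gamma(0) + phi_2 gamma(1) + c_1
  (E2) gamma(2) = phi_1 gamma(1) + phi_2 gamma(0)
From (E1): gamma(1) = A gamma(0) + B with
  A = phi_1 / (1 - phi_2) = 0.62 / 0.865 = 0.716763,   B = c_1 / (1 - phi_2) = 1.5 / 0.865 = 1.734104.
Insert (E2) into (E0): gamma(0) (1 - phi_2^2) = phi_1 (1 + phi_2) gamma(1) + c_0.
  phi_1 (1 + phi_2) = (0.62)(1.135) = 0.7037,   1 - phi_2^2 = 0.981775.
Replace gamma(1) by A gamma(0) + B and collect gamma(0):
  gamma(0) [0.981775 - (0.7037)(0.716763)] = (0.7037)(1.734104) + 4.055
  gamma(0) * 0.477389 = 5.275289
  gamma(0) = 5.275289 / 0.477389 = 11.050297.
  gamma(1) = A gamma(0) + B = (0.716763)(11.050297) + (1.734104) = 9.654548.
  gamma(2) = phi_1 gamma(1) + phi_2 gamma(0) = (0.62)(9.654548) + (0.135)(11.050297) = 7.47761.
Therefore gamma(2) = 7.4776 (to 4 decimal places).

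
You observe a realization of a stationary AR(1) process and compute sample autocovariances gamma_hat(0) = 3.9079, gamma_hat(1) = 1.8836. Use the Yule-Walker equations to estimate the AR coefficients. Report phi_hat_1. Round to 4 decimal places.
\hat\phi_{1} = 0.4820

The Yule-Walker equations for an AR(p) process read, in matrix form,
  Gamma_p phi = r_p,   with   (Gamma_p)_{ij} = gamma(|i - j|),
                       (r_p)_i = gamma(i),   i,j = 1..p.
Substitute the sample gammas (Toeplitz matrix and right-hand side of size 1):
  Gamma_p = [[3.9079]]
  r_p     = [1.8836]
With p = 1 this is the single equation gamma(0) phi_1 = gamma(1):
  phi_hat_1 = gamma(1) / gamma(0) = 1.8836 / 3.9079 = 0.4820.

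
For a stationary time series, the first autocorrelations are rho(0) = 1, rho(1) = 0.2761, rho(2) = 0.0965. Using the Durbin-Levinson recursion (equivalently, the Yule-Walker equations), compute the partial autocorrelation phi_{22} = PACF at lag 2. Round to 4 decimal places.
\phi_{22} = 0.0219

The PACF at lag k is phi_{kk}, the last component of the solution
to the Yule-Walker system G_k phi = r_k where
  (G_k)_{ij} = rho(|i - j|), (r_k)_i = rho(i), i,j = 1..k.
Equivalently, Durbin-Levinson gives phi_{kk} iteratively:
  phi_{11} = rho(1)
  phi_{kk} = [rho(k) - sum_{j=1..k-1} phi_{k-1,j} rho(k-j)]
            / [1 - sum_{j=1..k-1} phi_{k-1,j} rho(j)],
  phi_{k,j} = phi_{k-1,j} - phi_{kk} phi_{k-1,k-j},  j = 1..k-1.
Step k = 1:
  phi_11 = rho(1) = 0.2761.
Step k = 2:
  phi_22 = [rho(2) - phi_11 rho(1)] / [1 - phi_11 rho(1)] = [0.0965 - (0.2761)(0.2761)] / [1 - (0.2761)(0.2761)]
         = 0.02026879 / 0.92376879 = 0.0219.
Therefore phi_{22} = 0.0219.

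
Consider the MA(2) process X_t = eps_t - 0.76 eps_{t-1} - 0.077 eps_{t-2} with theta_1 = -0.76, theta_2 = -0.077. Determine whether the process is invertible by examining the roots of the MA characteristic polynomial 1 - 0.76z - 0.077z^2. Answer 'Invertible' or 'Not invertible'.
\text{Invertible}

The MA(q) characteristic polynomial is P(z) = 1 - 0.76z - 0.077z^2.
Invertibility requires all roots to lie outside the unit circle, i.e. |z| > 1 for every root.
Set 1 + (-0.76) z + (-0.077) z^2 = 0, i.e. a z^2 + b z + c = 0 with a = -0.077, b = -0.76, c = 1.
Discriminant D = b^2 - 4ac = (-0.76)^2 - 4*(-0.077)*1 = 0.5776 - (-0.308) = 0.8856.
D >= 0, so the roots are real: z = (-b +/- sqrt(D)) / (2a) = (0.76 +/- 0.941063) / (-0.154).
  z_1 = (0.76 + 0.941063) / (-0.154) = -11.0459,   |z_1| = 11.0459.
  z_2 = (0.76 - 0.941063) / (-0.154) = 1.1757,   |z_2| = 1.1757.
Moduli of all roots: 11.0459, 1.1757.
All moduli strictly greater than 1? Yes.
Verdict: Invertible.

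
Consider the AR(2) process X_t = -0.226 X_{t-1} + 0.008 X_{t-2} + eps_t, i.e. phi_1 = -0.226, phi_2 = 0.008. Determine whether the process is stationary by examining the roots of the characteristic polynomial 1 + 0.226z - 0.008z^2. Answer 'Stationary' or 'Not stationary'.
\text{Stationary}

The AR(p) characteristic polynomial is P(z) = 1 + 0.226z - 0.008z^2.
Stationarity requires all roots to lie outside the unit circle, i.e. |z| > 1 for every root.
Set 1 + (0.226) z + (-0.008) z^2 = 0, i.e. a z^2 + b z + c = 0 with a = -0.008, b = 0.226, c = 1.
Discriminant D = b^2 - 4ac = (0.226)^2 - 4*(-0.008)*1 = 0.051076 - (-0.032) = 0.083076.
D >= 0, so the roots are real: z = (-b +/- sqrt(D)) / (2a) = (-0.226 +/- 0.288229) / (-0.016).
  z_1 = (-0.226 + 0.288229) / (-0.016) = -3.8893,   |z_1| = 3.8893.
  z_2 = (-0.226 - 0.288229) / (-0.016) = 32.1393,   |z_2| = 32.1393.
Moduli of all roots: 3.8893, 32.1393.
All moduli strictly greater than 1? Yes.
Verdict: Stationary.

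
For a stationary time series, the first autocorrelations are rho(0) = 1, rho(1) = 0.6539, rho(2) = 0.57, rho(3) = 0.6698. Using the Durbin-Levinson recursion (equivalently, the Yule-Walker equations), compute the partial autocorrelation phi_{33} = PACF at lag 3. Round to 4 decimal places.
\phi_{33} = 0.4230

The PACF at lag k is phi_{kk}, the last component of the solution
to the Yule-Walker system G_k phi = r_k where
  (G_k)_{ij} = rho(|i - j|), (r_k)_i = rho(i), i,j = 1..k.
Equivalently, Durbin-Levinson gives phi_{kk} iteratively:
  phi_{11} = rho(1)
  phi_{kk} = [rho(k) - sum_{j=1..k-1} phi_{k-1,j} rho(k-j)]
            / [1 - sum_{j=1..k-1} phi_{k-1,j} rho(j)],
  phi_{k,j} = phi_{k-1,j} - phi_{kk} phi_{k-1,k-j},  j = 1..k-1.
Step k = 1:
  phi_11 = rho(1) = 0.6539.
Step k = 2:
  phi_22 = [rho(2) - phi_11 rho(1)] / [1 - phi_11 rho(1)] = [0.57 - (0.6539)(0.6539)] / [1 - (0.6539)(0.6539)]
         = 0.14241479 / 0.57241479 = 0.248796.
  Update: phi_21 = phi_11 - phi_22 phi_11 = 0.6539 - (0.248796)(0.6539) = 0.491212.
Step k = 3:
  phi_33 = [rho(3) - phi_21 rho(2) - phi_22 rho(1)] / [1 - phi_21 rho(1) - phi_22 rho(2)]
    numerator   = 0.6698 - (0.491212)(0.57) - (0.248796)(0.6539) = 0.22712115
    denominator = 1 - (0.491212)(0.6539) - (0.248796)(0.57) = 0.53698249
  phi_33 = 0.22712115 / 0.53698249 = 0.423.
Therefore phi_{33} = 0.4230.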